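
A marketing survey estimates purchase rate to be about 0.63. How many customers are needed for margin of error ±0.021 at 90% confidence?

n = z²p(1-p)/E² = 1.645²×0.63×0.37/0.021² = 1430.3 → n = 1431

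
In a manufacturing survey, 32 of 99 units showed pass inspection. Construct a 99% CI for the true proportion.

p̂ = 0.323. CI = p̂ ± z*√(p̂(1-p̂)/n) = (0.202, 0.444)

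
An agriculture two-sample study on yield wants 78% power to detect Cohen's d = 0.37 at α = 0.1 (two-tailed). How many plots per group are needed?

z_{α/2} = 1.645, z_β = Φ⁻¹(0.78) = 0.772. For small effect (d = 0.37): n per group = 2(z_{α/2} + z_β)²/d² = 2(1.645 + 0.772)²/0.37² = 85.3 → 86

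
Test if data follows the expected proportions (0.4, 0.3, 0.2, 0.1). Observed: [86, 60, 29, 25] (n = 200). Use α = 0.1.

Expected: [80.0, 60.0, 40.0, 20.0]. χ² = 4.725. df = 3, critical = 6.251. Fail to reject H₀.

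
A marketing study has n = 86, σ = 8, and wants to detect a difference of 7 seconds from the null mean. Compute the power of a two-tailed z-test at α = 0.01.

SE = σ/√n = 8/√86 = 0.863. Non-centrality λ = d/SE = 7/0.863 = 8.114. Power ≈ Φ(λ - z_{α/2}) = Φ(8.114 - 2.576) = Φ(5.538) = 1.0.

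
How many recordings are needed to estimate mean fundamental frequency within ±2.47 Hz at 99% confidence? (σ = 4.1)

n = (z*σ/E)² = (2.576×4.1/2.47)² = 18.3 → n = 19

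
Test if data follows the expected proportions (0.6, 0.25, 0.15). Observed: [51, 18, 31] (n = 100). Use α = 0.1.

Expected: [60.0, 25.0, 15.0]. χ² = 20.377. df = 2, critical = 4.605. Reject H₀.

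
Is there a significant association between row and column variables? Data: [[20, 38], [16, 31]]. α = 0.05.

χ² = 0.002. df = 1, critical = 3.841. Fail to reject H₀. No evidence of dependence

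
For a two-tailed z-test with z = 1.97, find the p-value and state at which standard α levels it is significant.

p = 2·P(Z > |1.97|) = 2·(1 - Φ(1.97)) ≈ 0.0488. Significant at α = 0.1; Significant at α = 0.05.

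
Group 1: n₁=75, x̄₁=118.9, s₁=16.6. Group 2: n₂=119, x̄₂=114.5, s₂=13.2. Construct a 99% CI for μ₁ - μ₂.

Difference = 4.4. SE = √(16.6²/75 + 13.2²/119) = 2.267. CI = (-1.44, 10.24)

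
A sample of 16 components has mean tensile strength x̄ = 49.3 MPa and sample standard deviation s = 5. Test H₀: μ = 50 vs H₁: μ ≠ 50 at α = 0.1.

t = (x̄ - μ₀)/(s/√n) = (49.3 - 50)/(5/√16) = -0.56. df = 15, critical t = ±1.753. Fail to reject H₀.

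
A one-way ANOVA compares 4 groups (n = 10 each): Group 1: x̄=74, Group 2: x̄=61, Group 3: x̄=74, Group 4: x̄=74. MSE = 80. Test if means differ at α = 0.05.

Grand mean = 70.75. SS_between = 1267.5, MS_between = 422.5. F = 5.281, F_crit ≈ 2.866. Reject H₀.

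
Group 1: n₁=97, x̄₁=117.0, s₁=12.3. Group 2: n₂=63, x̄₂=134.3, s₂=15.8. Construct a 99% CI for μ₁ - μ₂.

Difference = -17.3. SE = √(12.3²/97 + 15.8²/63) = 2.35. CI = (-23.35, -11.25)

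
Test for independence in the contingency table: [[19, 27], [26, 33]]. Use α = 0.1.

χ² = 0.081. df = 1, critical = 2.706. Fail to reject H₀. No evidence of dependence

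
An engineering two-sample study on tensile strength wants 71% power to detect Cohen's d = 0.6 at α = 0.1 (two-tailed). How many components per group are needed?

z_{α/2} = 1.645, z_β = Φ⁻¹(0.71) = 0.553. For medium effect (d = 0.6): n per group = 2(z_{α/2} + z_β)²/d² = 2(1.645 + 0.553)²/0.6² = 26.8 → 27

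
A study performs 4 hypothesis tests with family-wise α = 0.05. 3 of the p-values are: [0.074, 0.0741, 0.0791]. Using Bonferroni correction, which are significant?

Bonferroni α = 0.05/4 = 0.0125. None of the given p-values are significant.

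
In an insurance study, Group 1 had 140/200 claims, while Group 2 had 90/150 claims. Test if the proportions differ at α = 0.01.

p̂₁ = 0.7, p̂₂ = 0.6, pooled p̂ = 0.657. z = 1.95. Critical: ±2.576. Fail to reject H₀.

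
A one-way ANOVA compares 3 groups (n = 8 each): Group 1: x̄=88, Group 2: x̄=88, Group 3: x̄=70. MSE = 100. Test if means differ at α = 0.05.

Grand mean = 82.0. SS_between = 1728.0, MS_between = 864.0. F = 8.64, F_crit ≈ 3.467. Reject H₀.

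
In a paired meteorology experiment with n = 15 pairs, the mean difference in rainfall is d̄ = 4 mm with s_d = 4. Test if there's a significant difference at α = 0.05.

t = d̄/(s_d/√n) = 4/(4/√15) = 3.873. df = 14, critical t = ±2.145. Reject H₀.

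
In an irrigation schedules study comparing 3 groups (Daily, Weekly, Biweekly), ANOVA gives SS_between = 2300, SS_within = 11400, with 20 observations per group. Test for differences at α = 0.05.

df_between = 2, df_within = 57. F = MS_between/MS_within = 1150.0/200.0 = 5.75. F_crit ≈ 3.159. Reject H₀. At least one mean differs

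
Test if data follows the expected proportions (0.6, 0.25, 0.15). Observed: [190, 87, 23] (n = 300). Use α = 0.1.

Expected: [180.0, 75.0, 45.0]. χ² = 13.231. df = 2, critical = 4.605. Reject H₀.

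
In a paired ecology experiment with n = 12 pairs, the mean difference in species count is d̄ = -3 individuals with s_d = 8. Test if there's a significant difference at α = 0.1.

t = d̄/(s_d/√n) = -3/(8/√12) = -1.299. df = 11, critical t = ±1.796. Fail to reject H₀.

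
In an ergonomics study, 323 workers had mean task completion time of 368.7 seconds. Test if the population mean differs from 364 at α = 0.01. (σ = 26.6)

z = (x̄ - μ₀)/(σ/√n) = (368.7 - 364)/(26.6/√323) = 3.176. Critical value: ±2.576. Since |3.176| > 2.576, Reject H₀.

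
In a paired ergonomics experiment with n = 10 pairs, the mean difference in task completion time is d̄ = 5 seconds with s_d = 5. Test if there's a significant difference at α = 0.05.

t = d̄/(s_d/√n) = 5/(5/√10) = 3.162. df = 9, critical t = ±2.262. Reject H₀.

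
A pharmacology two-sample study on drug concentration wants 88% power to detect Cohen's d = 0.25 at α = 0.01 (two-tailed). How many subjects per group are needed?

z_{α/2} = 2.576, z_β = Φ⁻¹(0.88) = 1.175. For small effect (d = 0.25): n per group = 2(z_{α/2} + z_β)²/d² = 2(2.576 + 1.175)²/0.25² = 450.2 → 451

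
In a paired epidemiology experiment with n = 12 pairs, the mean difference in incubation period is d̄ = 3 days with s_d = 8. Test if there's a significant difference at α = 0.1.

t = d̄/(s_d/√n) = 3/(8/√12) = 1.299. df = 11, critical t = ±1.796. Fail to reject H₀.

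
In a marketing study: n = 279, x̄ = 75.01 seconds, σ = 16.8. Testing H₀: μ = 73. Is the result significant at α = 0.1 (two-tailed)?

z = (75.01 - 73)/(16.8/√279) = 1.998. Since |z| > 1.645, significant at α = 0.1.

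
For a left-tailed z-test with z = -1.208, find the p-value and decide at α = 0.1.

p = P(Z < -1.208) = Φ(-1.208) ≈ 0.1135. Since p ≥ 0.1, fail to reject H₀ (not significant) at α = 0.1.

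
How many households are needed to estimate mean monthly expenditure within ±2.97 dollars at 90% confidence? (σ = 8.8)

n = (z*σ/E)² = (1.645×8.8/2.97)² = 23.8 → n = 24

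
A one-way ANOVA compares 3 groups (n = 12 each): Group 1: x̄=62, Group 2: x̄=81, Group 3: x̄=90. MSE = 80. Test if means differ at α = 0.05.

Grand mean = 77.67. SS_between = 4904.0, MS_between = 2452.0. F = 30.65, F_crit ≈ 3.285. Reject H₀.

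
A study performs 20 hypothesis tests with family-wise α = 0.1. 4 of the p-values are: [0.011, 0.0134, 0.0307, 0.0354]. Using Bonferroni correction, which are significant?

Bonferroni α = 0.1/20 = 0.005. None of the given p-values are significant.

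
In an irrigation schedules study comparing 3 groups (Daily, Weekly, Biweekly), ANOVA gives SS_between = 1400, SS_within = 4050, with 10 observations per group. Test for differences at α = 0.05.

df_between = 2, df_within = 27. F = MS_between/MS_within = 700.0/150.0 = 4.667. F_crit ≈ 3.354. Reject H₀. At least one mean differs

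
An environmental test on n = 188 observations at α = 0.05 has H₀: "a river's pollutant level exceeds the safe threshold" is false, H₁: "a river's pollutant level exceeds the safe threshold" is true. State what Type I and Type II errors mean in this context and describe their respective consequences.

Type I (false positive): concluding that a river's pollutant level exceeds the safe threshold when it is not — shutting down a compliant factory unnecessarily. Type II (false negative): failing to conclude that a river's pollutant level exceeds the safe threshold when it is — allowing unsafe pollution to continue. Which is costlier depends on domain priorities and is a judgement call rather than a statistical fact.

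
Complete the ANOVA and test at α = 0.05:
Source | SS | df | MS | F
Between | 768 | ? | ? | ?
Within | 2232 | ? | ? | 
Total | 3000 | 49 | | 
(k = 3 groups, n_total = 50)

df_between = 2, df_within = 47. MS_between = 384.0, MS_within = 47.49. F = 8.086, F_crit ≈ 3.195. Reject H₀.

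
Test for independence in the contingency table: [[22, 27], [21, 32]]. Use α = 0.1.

χ² = 0.291. df = 1, critical = 2.706. Fail to reject H₀. No evidence of dependence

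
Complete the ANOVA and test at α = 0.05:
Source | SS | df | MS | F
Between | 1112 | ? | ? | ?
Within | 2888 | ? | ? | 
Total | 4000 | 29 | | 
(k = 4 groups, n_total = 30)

df_between = 3, df_within = 26. MS_between = 370.67, MS_within = 111.08. F = 3.337, F_crit ≈ 2.975. Reject H₀.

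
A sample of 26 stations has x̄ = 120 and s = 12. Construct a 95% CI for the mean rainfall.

CI = x̄ ± t*(s/√n) = 120 ± 2.06(12/√26) = (115.15, 124.85)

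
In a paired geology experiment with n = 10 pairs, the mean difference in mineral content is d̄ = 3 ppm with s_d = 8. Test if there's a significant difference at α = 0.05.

t = d̄/(s_d/√n) = 3/(8/√10) = 1.186. df = 9, critical t = ±2.262. Fail to reject H₀.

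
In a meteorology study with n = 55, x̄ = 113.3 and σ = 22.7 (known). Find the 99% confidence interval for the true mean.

CI = x̄ ± z*(σ/√n) = 113.3 ± 2.576(22.7/√55) = 113.3 ± 7.88 = (105.42, 121.18)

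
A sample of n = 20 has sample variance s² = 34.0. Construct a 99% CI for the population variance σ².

df = 19. χ²_{0.005} = 38.582, χ²_{0.995} = 6.844. CI for σ² = ((n-1)s²/χ²_{α/2}, (n-1)s²/χ²_{1-α/2}) = (19·34.0/38.582, 19·34.0/6.844) = (16.74, 94.39)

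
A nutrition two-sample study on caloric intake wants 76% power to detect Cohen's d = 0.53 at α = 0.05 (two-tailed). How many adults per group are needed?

z_{α/2} = 1.96, z_β = Φ⁻¹(0.76) = 0.706. For medium effect (d = 0.53): n per group = 2(z_{α/2} + z_β)²/d² = 2(1.96 + 0.706)²/0.53² = 50.6 → 51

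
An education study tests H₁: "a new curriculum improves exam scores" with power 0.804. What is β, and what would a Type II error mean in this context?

β = 1 - power = 1 - 0.804 = 0.196. A Type II error is failing to reject H₀ when H₀ is false (false negative) — here, failing to conclude that a new curriculum improves exam scores when in fact it is true. Consequence: keeping the old curriculum when the new one would have helped students.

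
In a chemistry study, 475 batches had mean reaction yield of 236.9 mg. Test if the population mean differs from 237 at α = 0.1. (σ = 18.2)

z = (x̄ - μ₀)/(σ/√n) = (236.9 - 237)/(18.2/√475) = -0.12. Critical value: ±1.645. Since |-0.12| ≤ 1.645, Fail to reject H₀.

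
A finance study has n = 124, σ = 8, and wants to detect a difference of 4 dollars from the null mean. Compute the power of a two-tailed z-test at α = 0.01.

SE = σ/√n = 8/√124 = 0.718. Non-centrality λ = d/SE = 4/0.718 = 5.568. Power ≈ Φ(λ - z_{α/2}) = Φ(5.568 - 2.576) = Φ(2.992) = 0.999.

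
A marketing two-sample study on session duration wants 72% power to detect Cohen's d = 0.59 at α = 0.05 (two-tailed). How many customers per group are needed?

z_{α/2} = 1.96, z_β = Φ⁻¹(0.72) = 0.583. For medium effect (d = 0.59): n per group = 2(z_{α/2} + z_β)²/d² = 2(1.96 + 0.583)²/0.59² = 37.2 → 38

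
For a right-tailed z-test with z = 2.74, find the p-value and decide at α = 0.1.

p = P(Z > 2.74) = 1 - Φ(2.74) ≈ 0.0031. Since p < 0.1, reject H₀ (significant) at α = 0.1.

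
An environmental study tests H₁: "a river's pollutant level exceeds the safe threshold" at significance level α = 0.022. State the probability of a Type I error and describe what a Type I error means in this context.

P(Type I error) = α = 0.022. A Type I error is rejecting H₀ when H₀ is actually true (false positive) — here, concluding that a river's pollutant level exceeds the safe threshold when in fact this is not the case. Consequence: shutting down a compliant factory unnecessarily.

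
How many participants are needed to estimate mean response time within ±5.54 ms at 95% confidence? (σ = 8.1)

n = (z*σ/E)² = (1.96×8.1/5.54)² = 8.2 → n = 9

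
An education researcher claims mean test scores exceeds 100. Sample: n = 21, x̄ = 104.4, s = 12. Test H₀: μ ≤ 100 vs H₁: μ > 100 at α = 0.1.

t = (104.4 - 100)/(12/√21) = 1.68, df = 20. Critical t = 1.325. Reject H₀.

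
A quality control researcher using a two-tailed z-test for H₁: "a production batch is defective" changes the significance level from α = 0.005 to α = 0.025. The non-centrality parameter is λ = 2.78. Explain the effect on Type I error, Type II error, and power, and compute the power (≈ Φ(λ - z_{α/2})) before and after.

Increasing α from 0.005 to 0.025:
• Type I error rate increases (α is the Type I rate by definition).
• Critical value moves from z_{α/2} = 2.807 to 2.241, so power = Φ(λ - z_{α/2}) goes from Φ(2.78 - 2.807) = 0.489 to Φ(2.78 - 2.241) = 0.705.
• Type II error rate β = 1 - power therefore decreases (0.511 → 0.295).
Appropriate when false negatives are costly — here, shipping a defective batch — faulty products reach customers.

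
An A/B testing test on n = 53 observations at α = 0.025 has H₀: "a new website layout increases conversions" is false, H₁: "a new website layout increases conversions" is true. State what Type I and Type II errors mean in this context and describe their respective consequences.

Type I (false positive): concluding that a new website layout increases conversions when it is not — rolling out a layout that doesn't actually help — wasted engineering effort. Type II (false negative): failing to conclude that a new website layout increases conversions when it is — discarding a layout that would have improved conversions — lost revenue. Which is costlier depends on domain priorities and is a judgement call rather than a statistical fact.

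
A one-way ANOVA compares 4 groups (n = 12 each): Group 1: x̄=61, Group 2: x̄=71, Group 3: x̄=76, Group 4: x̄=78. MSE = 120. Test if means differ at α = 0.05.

Grand mean = 71.5. SS_between = 2076.0, MS_between = 692.0. F = 5.767, F_crit ≈ 2.816. Reject H₀.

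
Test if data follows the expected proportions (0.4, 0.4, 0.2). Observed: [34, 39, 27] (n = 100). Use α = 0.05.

Expected: [40.0, 40.0, 20.0]. χ² = 3.375. df = 2, critical = 5.991. Fail to reject H₀.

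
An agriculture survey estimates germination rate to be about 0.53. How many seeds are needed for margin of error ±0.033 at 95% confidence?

n = z²p(1-p)/E² = 1.96²×0.53×0.47/0.033² = 878.7 → n = 879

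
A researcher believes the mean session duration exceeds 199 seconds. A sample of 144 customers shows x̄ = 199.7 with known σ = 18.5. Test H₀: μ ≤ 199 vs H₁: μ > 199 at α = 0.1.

z = 0.454. Critical value: 1.28. Fail to reject H₀.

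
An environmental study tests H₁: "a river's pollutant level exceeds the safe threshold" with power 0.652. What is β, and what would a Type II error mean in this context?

β = 1 - power = 1 - 0.652 = 0.348. A Type II error is failing to reject H₀ when H₀ is false (false negative) — here, failing to conclude that a river's pollutant level exceeds the safe threshold when in fact it is true. Consequence: allowing unsafe pollution to continue.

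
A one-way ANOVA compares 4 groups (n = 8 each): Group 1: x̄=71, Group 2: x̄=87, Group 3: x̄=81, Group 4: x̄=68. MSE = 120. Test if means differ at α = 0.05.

Grand mean = 76.75. SS_between = 1862.0, MS_between = 620.67. F = 5.172, F_crit ≈ 2.947. Reject H₀.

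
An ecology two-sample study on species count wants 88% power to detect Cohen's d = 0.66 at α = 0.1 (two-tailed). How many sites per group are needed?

z_{α/2} = 1.645, z_β = Φ⁻¹(0.88) = 1.175. For medium effect (d = 0.66): n per group = 2(z_{α/2} + z_β)²/d² = 2(1.645 + 1.175)²/0.66² = 36.5 → 37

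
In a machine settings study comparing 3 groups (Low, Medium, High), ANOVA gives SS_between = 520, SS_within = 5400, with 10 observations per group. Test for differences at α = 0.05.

df_between = 2, df_within = 27. F = MS_between/MS_within = 260.0/200.0 = 1.3. F_crit ≈ 3.354. Fail to reject H₀.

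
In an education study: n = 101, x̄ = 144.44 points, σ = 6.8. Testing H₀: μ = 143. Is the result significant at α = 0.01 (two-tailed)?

z = (144.44 - 143)/(6.8/√101) = 2.128. Since |z| ≤ 2.576, not significant at α = 0.01.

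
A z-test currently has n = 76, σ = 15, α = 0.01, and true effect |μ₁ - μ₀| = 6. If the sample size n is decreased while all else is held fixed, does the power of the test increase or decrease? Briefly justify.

Power decreases: a smaller n inflates the standard error σ/√n, pulling the sampling distribution under H₁ back toward the critical value.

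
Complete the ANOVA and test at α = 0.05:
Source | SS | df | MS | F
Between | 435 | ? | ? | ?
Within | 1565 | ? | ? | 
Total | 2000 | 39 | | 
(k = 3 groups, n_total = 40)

df_between = 2, df_within = 37. MS_between = 217.5, MS_within = 42.3. F = 5.142, F_crit ≈ 3.252. Reject H₀.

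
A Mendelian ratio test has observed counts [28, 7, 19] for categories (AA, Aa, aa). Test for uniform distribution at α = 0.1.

Expected = 18 each. χ² = Σ(O-E)²/E = 12.333. df = 2, critical value = 4.605. Reject H₀.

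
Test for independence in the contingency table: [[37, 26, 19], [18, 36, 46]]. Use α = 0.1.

χ² = 17.786. df = 2, critical = 4.605. Reject H₀. Variables are dependent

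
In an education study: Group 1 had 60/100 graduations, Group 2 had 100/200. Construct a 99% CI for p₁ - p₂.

p̂₁ = 0.6, p̂₂ = 0.5. Difference = 0.1. CI = (-0.056, 0.256)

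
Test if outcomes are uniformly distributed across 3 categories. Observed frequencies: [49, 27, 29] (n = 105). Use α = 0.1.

Expected = 35 each. χ² = Σ(O-E)²/E = 8.457. df = 2, critical value = 4.605. Reject H₀.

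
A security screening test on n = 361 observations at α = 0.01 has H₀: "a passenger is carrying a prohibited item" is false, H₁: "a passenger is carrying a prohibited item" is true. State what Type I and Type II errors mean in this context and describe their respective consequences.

Type I (false positive): concluding that a passenger is carrying a prohibited item when it is not — detaining an innocent passenger — delay and inconvenience. Type II (false negative): failing to conclude that a passenger is carrying a prohibited item when it is — letting a prohibited item through — security breach. Which is costlier depends on domain priorities and is a judgement call rather than a statistical fact.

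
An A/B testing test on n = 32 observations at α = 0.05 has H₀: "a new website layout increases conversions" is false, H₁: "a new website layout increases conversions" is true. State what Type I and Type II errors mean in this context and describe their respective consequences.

Type I (false positive): concluding that a new website layout increases conversions when it is not — rolling out a layout that doesn't actually help — wasted engineering effort. Type II (false negative): failing to conclude that a new website layout increases conversions when it is — discarding a layout that would have improved conversions — lost revenue. Which is costlier depends on domain priorities and is a judgement call rather than a statistical fact.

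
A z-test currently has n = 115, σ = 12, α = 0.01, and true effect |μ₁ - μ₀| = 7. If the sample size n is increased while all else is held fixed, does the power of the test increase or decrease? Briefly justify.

Power increases: a larger n shrinks the standard error σ/√n, moving the sampling distribution under H₁ further from the critical value.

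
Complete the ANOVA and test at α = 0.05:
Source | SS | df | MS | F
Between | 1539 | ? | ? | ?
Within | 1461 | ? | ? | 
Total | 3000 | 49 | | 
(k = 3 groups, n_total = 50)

df_between = 2, df_within = 47. MS_between = 769.5, MS_within = 31.09. F = 24.755, F_crit ≈ 3.195. Reject H₀.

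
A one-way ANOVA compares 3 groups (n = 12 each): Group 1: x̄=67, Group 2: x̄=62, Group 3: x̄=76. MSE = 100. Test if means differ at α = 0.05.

Grand mean = 68.33. SS_between = 1208.0, MS_between = 604.0. F = 6.04, F_crit ≈ 3.285. Reject H₀.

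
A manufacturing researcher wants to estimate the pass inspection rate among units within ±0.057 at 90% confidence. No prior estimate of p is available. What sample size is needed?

Conservative approach: use p = 0.5 (maximizes p(1-p) = 0.25). n = z²(0.25)/E² = 1.645²×0.25/0.057² = 208.2 → n = 209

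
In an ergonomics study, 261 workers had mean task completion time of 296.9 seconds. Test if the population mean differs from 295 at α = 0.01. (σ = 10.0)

z = (x̄ - μ₀)/(σ/√n) = (296.9 - 295)/(10.0/√261) = 3.07. Critical value: ±2.576. Since |3.07| > 2.576, Reject H₀.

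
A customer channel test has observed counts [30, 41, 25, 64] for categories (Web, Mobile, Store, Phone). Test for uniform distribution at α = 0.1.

Expected = 40 each. χ² = Σ(O-E)²/E = 22.55. df = 3, critical value = 6.251. Reject H₀.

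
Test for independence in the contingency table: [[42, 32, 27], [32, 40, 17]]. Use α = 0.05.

χ² = 3.77. df = 2, critical = 5.991. Fail to reject H₀. No evidence of dependence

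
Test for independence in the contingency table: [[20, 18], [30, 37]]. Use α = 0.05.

χ² = 0.6. df = 1, critical = 3.841. Fail to reject H₀. No evidence of dependence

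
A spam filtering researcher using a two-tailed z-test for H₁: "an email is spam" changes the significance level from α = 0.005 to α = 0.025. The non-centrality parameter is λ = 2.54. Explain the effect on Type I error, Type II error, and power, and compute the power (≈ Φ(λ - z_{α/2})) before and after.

Increasing α from 0.005 to 0.025:
• Type I error rate increases (α is the Type I rate by definition).
• Critical value moves from z_{α/2} = 2.807 to 2.241, so power = Φ(λ - z_{α/2}) goes from Φ(2.54 - 2.807) = 0.395 to Φ(2.54 - 2.241) = 0.618.
• Type II error rate β = 1 - power therefore decreases (0.605 → 0.382).
Appropriate when false negatives are costly — here, a spam email lands in the inbox.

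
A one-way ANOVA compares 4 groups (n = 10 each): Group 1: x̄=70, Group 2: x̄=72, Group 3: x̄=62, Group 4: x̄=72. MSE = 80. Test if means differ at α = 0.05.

Grand mean = 69.0. SS_between = 680.0, MS_between = 226.67. F = 2.833, F_crit ≈ 2.866. Fail to reject H₀.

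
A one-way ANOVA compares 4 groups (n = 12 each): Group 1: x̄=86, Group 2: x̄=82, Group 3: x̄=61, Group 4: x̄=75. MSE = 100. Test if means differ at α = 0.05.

Grand mean = 76.0. SS_between = 4344.0, MS_between = 1448.0. F = 14.48, F_crit ≈ 2.816. Reject H₀.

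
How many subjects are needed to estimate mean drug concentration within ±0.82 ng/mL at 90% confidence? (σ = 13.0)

n = (z*σ/E)² = (1.645×13.0/0.82)² = 680.1 → n = 681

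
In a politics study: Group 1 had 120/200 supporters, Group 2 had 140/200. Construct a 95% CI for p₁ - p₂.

p̂₁ = 0.6, p̂₂ = 0.7. Difference = -0.1. CI = (-0.193, -0.007)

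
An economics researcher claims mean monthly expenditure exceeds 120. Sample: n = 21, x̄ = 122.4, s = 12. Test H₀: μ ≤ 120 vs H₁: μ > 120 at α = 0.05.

t = (122.4 - 120)/(12/√21) = 0.917, df = 20. Critical t = 1.725. Fail to reject H₀.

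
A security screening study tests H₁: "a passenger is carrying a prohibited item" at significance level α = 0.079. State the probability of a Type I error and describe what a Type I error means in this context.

P(Type I error) = α = 0.079. A Type I error is rejecting H₀ when H₀ is actually true (false positive) — here, concluding that a passenger is carrying a prohibited item when in fact this is not the case. Consequence: detaining an innocent passenger — delay and inconvenience.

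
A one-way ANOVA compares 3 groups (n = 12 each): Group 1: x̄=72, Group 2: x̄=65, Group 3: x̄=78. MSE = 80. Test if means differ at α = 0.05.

Grand mean = 71.67. SS_between = 1016.0, MS_between = 508.0. F = 6.35, F_crit ≈ 3.285. Reject H₀.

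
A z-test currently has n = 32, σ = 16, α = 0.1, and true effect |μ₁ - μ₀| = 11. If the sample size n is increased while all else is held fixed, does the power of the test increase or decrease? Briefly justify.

Power increases: a larger n shrinks the standard error σ/√n, moving the sampling distribution under H₁ further from the critical value.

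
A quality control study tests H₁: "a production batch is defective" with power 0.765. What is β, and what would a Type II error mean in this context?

β = 1 - power = 1 - 0.765 = 0.235. A Type II error is failing to reject H₀ when H₀ is false (false negative) — here, failing to conclude that a production batch is defective when in fact it is true. Consequence: shipping a defective batch — faulty products reach customers.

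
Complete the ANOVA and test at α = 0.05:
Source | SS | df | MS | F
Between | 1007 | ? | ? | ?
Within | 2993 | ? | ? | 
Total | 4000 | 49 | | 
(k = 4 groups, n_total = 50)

df_between = 3, df_within = 46. MS_between = 335.67, MS_within = 65.07. F = 5.159, F_crit ≈ 2.807. Reject H₀.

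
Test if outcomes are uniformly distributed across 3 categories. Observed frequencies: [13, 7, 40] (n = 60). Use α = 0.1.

Expected = 20 each. χ² = Σ(O-E)²/E = 30.9. df = 2, critical value = 4.605. Reject H₀.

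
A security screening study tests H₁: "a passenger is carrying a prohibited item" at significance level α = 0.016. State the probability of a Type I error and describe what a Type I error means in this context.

P(Type I error) = α = 0.016. A Type I error is rejecting H₀ when H₀ is actually true (false positive) — here, concluding that a passenger is carrying a prohibited item when in fact this is not the case. Consequence: detaining an innocent passenger — delay and inconvenience.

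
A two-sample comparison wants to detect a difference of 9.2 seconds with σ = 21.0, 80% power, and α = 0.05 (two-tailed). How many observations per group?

n per group = 2(z_α/2 + z_β)²σ²/d² = 2×(1.96 + 0.84)²×21.0²/9.2² = 81.7 → n = 82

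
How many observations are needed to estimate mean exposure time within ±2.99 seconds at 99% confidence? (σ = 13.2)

n = (z*σ/E)² = (2.576×13.2/2.99)² = 129.3 → n = 130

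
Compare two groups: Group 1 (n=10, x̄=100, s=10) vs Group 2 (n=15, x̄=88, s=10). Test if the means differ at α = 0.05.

Pooled sp = 10.0. t = 2.939, df = 23. Critical t = ±2.069. Reject H₀.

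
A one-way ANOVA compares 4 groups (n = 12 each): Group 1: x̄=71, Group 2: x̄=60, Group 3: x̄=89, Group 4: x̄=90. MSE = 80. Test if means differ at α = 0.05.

Grand mean = 77.5. SS_between = 7644.0, MS_between = 2548.0. F = 31.85, F_crit ≈ 2.816. Reject H₀.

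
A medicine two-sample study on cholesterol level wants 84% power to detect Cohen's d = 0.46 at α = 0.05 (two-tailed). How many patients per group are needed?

z_{α/2} = 1.96, z_β = Φ⁻¹(0.84) = 0.994. For small effect (d = 0.46): n per group = 2(z_{α/2} + z_β)²/d² = 2(1.96 + 0.994)²/0.46² = 82.5 → 83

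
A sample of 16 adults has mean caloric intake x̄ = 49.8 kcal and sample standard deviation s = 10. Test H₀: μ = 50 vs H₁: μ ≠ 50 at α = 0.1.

t = (x̄ - μ₀)/(s/√n) = (49.8 - 50)/(10/√16) = -0.08. df = 15, critical t = ±1.753. Fail to reject H₀.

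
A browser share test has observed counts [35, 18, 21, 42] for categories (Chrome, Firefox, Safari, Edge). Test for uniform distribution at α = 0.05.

Expected = 29 each. χ² = Σ(O-E)²/E = 13.448. df = 3, critical value = 7.815. Reject H₀.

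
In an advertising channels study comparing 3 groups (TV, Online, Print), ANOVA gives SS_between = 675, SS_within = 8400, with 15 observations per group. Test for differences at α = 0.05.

df_between = 2, df_within = 42. F = MS_between/MS_within = 337.5/200.0 = 1.688. F_crit ≈ 3.22. Fail to reject H₀.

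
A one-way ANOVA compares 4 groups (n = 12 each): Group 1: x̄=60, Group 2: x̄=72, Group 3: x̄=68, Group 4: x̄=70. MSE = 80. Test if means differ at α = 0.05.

Grand mean = 67.5. SS_between = 996.0, MS_between = 332.0. F = 4.15, F_crit ≈ 2.816. Reject H₀.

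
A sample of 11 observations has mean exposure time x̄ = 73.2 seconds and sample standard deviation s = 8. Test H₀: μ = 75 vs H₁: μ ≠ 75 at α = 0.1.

t = (x̄ - μ₀)/(s/√n) = (73.2 - 75)/(8/√11) = -0.746. df = 10, critical t = ±1.812. Fail to reject H₀.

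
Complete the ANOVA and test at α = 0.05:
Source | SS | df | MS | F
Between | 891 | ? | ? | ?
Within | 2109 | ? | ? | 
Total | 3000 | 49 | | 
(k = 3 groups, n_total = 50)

df_between = 2, df_within = 47. MS_between = 445.5, MS_within = 44.87. F = 9.928, F_crit ≈ 3.195. Reject H₀.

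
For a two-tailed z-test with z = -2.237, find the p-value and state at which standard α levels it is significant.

p = 2·P(Z > |-2.237|) = 2·(1 - Φ(2.237)) ≈ 0.0253. Significant at α = 0.1; Significant at α = 0.05.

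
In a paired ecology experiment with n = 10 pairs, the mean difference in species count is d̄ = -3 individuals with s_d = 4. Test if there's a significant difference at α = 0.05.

t = d̄/(s_d/√n) = -3/(4/√10) = -2.372. df = 9, critical t = ±2.262. Reject H₀.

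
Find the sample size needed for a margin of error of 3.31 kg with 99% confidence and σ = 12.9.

n = (z*σ/E)² = (2.576×12.9/3.31)² = 100.8 → n = 101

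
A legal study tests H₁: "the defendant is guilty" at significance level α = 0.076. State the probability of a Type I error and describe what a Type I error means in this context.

P(Type I error) = α = 0.076. A Type I error is rejecting H₀ when H₀ is actually true (false positive) — here, concluding that the defendant is guilty when in fact this is not the case. Consequence: convicting an innocent person.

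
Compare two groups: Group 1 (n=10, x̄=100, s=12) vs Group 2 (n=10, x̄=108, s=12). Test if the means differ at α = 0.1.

Pooled sp = 12.0. t = -1.491, df = 18. Critical t = ±1.734. Fail to reject H₀.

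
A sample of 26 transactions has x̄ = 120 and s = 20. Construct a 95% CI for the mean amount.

CI = x̄ ± t*(s/√n) = 120 ± 2.06(20/√26) = (111.92, 128.08)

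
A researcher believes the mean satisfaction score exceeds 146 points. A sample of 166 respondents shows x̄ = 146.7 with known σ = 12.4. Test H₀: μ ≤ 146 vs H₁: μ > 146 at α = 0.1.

z = 0.727. Critical value: 1.28. Fail to reject H₀.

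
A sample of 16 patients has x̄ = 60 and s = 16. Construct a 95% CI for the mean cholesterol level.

CI = x̄ ± t*(s/√n) = 60 ± 2.131(16/√16) = (51.48, 68.52)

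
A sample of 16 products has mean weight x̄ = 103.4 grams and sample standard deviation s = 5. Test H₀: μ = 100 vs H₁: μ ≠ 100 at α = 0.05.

t = (x̄ - μ₀)/(s/√n) = (103.4 - 100)/(5/√16) = 2.72. df = 15, critical t = ±2.131. Reject H₀.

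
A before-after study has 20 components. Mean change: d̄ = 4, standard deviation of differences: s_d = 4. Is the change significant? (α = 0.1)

t = d̄/(s_d/√n) = 4/(4/√20) = 4.472. df = 19, critical t = ±1.729. Reject H₀.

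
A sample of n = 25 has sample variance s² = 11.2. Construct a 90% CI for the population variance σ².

df = 24. χ²_{0.05} = 36.415, χ²_{0.95} = 13.848. CI for σ² = ((n-1)s²/χ²_{α/2}, (n-1)s²/χ²_{1-α/2}) = (24·11.2/36.415, 24·11.2/13.848) = (7.38, 19.41)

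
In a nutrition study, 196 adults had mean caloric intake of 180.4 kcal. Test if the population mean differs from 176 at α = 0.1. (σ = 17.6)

z = (x̄ - μ₀)/(σ/√n) = (180.4 - 176)/(17.6/√196) = 3.5. Critical value: ±1.645. Since |3.5| > 1.645, Reject H₀.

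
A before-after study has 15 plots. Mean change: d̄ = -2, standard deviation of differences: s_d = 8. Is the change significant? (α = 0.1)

t = d̄/(s_d/√n) = -2/(8/√15) = -0.968. df = 14, critical t = ±1.761. Fail to reject H₀.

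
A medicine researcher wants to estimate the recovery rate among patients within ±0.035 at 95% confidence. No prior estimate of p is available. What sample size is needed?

Conservative approach: use p = 0.5 (maximizes p(1-p) = 0.25). n = z²(0.25)/E² = 1.96²×0.25/0.035² = 784.0 → n = 784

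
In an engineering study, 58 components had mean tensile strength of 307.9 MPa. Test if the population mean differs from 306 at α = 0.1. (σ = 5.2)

z = (x̄ - μ₀)/(σ/√n) = (307.9 - 306)/(5.2/√58) = 2.783. Critical value: ±1.645. Since |2.783| > 1.645, Reject H₀.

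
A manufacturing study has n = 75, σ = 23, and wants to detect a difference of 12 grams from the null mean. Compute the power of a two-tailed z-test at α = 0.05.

SE = σ/√n = 23/√75 = 2.656. Non-centrality λ = d/SE = 12/2.656 = 4.518. Power ≈ Φ(λ - z_{α/2}) = Φ(4.518 - 1.96) = Φ(2.558) = 0.995.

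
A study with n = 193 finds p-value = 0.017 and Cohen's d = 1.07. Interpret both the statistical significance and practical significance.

Statistically significant (p = 0.017 < 0.05). Cohen's d = 1.07 indicates a large effect size. Both statistical and practical significance should be considered.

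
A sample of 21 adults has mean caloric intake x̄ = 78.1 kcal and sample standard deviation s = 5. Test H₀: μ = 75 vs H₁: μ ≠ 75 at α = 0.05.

t = (x̄ - μ₀)/(s/√n) = (78.1 - 75)/(5/√21) = 2.841. df = 20, critical t = ±2.086. Reject H₀.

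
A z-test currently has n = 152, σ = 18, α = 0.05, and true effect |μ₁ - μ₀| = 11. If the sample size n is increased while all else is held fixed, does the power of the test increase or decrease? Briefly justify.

Power increases: a larger n shrinks the standard error σ/√n, moving the sampling distribution under H₁ further from the critical value.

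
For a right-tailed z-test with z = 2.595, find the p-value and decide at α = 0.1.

p = P(Z > 2.595) = 1 - Φ(2.595) ≈ 0.0047. Since p < 0.1, reject H₀ (significant) at α = 0.1.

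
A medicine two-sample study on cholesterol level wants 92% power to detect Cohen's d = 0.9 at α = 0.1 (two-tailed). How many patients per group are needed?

z_{α/2} = 1.645, z_β = Φ⁻¹(0.92) = 1.405. For large effect (d = 0.9): n per group = 2(z_{α/2} + z_β)²/d² = 2(1.645 + 1.405)²/0.9² = 23.0 → 23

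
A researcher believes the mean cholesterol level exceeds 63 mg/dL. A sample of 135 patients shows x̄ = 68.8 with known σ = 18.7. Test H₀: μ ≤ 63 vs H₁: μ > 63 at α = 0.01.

z = 3.604. Critical value: 2.33. Reject H₀.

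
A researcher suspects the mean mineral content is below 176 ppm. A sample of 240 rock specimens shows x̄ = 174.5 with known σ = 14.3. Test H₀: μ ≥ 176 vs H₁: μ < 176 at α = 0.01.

z = -1.625. Critical value: -2.33. Fail to reject H₀.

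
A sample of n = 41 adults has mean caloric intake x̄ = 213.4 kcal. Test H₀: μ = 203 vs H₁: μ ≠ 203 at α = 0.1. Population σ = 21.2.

z = (x̄ - μ₀)/(σ/√n) = (213.4 - 203)/(21.2/√41) = 3.141. Critical value: ±1.645. Since |3.141| > 1.645, Reject H₀.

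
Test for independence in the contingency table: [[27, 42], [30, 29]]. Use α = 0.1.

χ² = 1.768. df = 1, critical = 2.706. Fail to reject H₀. No evidence of dependence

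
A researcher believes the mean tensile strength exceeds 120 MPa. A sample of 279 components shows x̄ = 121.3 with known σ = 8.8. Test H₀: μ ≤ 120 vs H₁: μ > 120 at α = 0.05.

z = 2.468. Critical value: 1.645. Reject H₀.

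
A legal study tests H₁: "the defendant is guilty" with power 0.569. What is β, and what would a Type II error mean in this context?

β = 1 - power = 1 - 0.569 = 0.431. A Type II error is failing to reject H₀ when H₀ is false (false negative) — here, failing to conclude that the defendant is guilty when in fact it is true. Consequence: acquitting a guilty person.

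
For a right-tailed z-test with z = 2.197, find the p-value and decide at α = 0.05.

p = P(Z > 2.197) = 1 - Φ(2.197) ≈ 0.014. Since p < 0.05, reject H₀ (significant) at α = 0.05.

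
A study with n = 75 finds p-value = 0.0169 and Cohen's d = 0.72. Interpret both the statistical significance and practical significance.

Statistically significant (p = 0.0169 < 0.05). Cohen's d = 0.72 indicates a medium effect size. Both statistical and practical significance should be considered.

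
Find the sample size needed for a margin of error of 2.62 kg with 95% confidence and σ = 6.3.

n = (z*σ/E)² = (1.96×6.3/2.62)² = 22.2 → n = 23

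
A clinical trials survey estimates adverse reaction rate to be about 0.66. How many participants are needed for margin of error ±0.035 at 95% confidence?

n = z²p(1-p)/E² = 1.96²×0.66×0.34/0.035² = 703.7 → n = 704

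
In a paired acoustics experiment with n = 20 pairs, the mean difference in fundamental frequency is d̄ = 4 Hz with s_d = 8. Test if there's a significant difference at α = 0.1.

t = d̄/(s_d/√n) = 4/(8/√20) = 2.236. df = 19, critical t = ±1.729. Reject H₀.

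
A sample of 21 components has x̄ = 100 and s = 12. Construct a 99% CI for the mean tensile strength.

CI = x̄ ± t*(s/√n) = 100 ± 2.845(12/√21) = (92.55, 107.45)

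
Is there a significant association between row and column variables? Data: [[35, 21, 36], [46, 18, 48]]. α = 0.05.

χ² = 1.492. df = 2, critical = 5.991. Fail to reject H₀. No evidence of dependence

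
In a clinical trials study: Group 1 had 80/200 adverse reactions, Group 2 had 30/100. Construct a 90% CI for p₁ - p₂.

p̂₁ = 0.4, p̂₂ = 0.3. Difference = 0.1. CI = (0.006, 0.194)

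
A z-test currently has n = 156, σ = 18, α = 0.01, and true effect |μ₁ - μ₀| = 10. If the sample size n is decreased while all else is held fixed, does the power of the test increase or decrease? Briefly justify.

Power decreases: a smaller n inflates the standard error σ/√n, pulling the sampling distribution under H₁ back toward the critical value.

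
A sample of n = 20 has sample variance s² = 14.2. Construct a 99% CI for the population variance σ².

df = 19. χ²_{0.005} = 38.582, χ²_{0.995} = 6.844. CI for σ² = ((n-1)s²/χ²_{α/2}, (n-1)s²/χ²_{1-α/2}) = (19·14.2/38.582, 19·14.2/6.844) = (6.99, 39.42)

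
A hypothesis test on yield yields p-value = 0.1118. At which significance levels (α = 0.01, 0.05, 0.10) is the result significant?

p = 0.1118. Not significant at any of the given levels.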